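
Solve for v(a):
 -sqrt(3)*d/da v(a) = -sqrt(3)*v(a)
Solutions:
 v(a) = C1*exp(a)


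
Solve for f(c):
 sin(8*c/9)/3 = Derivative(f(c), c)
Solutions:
 f(c) = C1 - 3*cos(8*c/9)/8


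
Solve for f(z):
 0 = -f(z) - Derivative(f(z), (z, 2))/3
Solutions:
 f(z) = C1*sin(sqrt(3)*z) + C2*cos(sqrt(3)*z)


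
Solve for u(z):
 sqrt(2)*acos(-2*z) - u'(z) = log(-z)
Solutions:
 u(z) = C1 - z*log(-z) + z + sqrt(2)*(z*acos(-2*z) + sqrt(1 - 4*z^2)/2)


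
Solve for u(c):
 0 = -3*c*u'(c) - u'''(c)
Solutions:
 u(c) = C1 + Integral(C2*airyai(-3^(1/3)*c) + C3*airybi(-3^(1/3)*c), c)


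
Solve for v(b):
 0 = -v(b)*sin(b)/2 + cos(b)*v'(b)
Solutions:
 v(b) = C1/sqrt(cos(b))


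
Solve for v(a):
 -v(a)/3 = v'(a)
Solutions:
 v(a) = C1*exp(-a/3)


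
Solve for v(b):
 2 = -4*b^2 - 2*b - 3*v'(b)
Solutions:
 v(b) = C1 - 4*b^3/9 - b^2/3 - 2*b/3


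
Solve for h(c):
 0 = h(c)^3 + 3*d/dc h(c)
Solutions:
 h(c) = -sqrt(6)*sqrt(-1/(C1 - c))/2
 h(c) = sqrt(6)*sqrt(-1/(C1 - c))/2


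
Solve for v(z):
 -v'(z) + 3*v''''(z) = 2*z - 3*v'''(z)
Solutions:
 v(z) = C1 + C2*exp(-z*(2*2^(1/3)/(3*sqrt(5) + 7)^(1/3) + 2^(2/3)*(3*sqrt(5) + 7)^(1/3) + 4)/12)*sin(2^(1/3)*sqrt(3)*z*(-2^(1/3)*(3*sqrt(5) + 7)^(1/3) + 2/(3*sqrt(5) + 7)^(1/3))/12) + C3*exp(-z*(2*2^(1/3)/(3*sqrt(5) + 7)^(1/3) + 2^(2/3)*(3*sqrt(5) + 7)^(1/3) + 4)/12)*cos(2^(1/3)*sqrt(3)*z*(-2^(1/3)*(3*sqrt(5) + 7)^(1/3) + 2/(3*sqrt(5) + 7)^(1/3))/12) + C4*exp(z*(-2 + 2*2^(1/3)/(3*sqrt(5) + 7)^(1/3) + 2^(2/3)*(3*sqrt(5) + 7)^(1/3))/6) - z^2


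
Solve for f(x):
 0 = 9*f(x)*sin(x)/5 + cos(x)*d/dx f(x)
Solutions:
 f(x) = C1*cos(x)^(9/5)


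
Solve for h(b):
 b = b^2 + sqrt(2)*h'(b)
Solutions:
 h(b) = C1 - sqrt(2)*b^3/6 + sqrt(2)*b^2/4


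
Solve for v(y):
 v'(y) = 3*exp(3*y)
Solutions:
 v(y) = C1 + exp(3*y)


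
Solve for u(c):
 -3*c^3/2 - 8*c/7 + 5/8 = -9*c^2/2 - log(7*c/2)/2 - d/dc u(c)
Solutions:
 u(c) = C1 + 3*c^4/8 - 3*c^3/2 + 4*c^2/7 - c*log(c)/2 - c*log(7)/2 - c/8 + c*log(2)/2


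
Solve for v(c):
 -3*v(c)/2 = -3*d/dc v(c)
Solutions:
 v(c) = C1*exp(c/2)


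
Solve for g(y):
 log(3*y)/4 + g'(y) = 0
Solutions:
 g(y) = C1 - y*log(y)/4 - y*log(3)/4 + y/4


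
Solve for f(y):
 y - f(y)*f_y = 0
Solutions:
 f(y) = -sqrt(C1 + y^2)
 f(y) = sqrt(C1 + y^2)


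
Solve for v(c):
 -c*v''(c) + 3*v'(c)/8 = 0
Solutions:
 v(c) = C1 + C2*c^(11/8)


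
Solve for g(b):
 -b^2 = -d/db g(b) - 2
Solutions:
 g(b) = C1 + b^3/3 - 2*b


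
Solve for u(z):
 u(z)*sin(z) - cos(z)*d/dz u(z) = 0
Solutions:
 u(z) = C1/cos(z)


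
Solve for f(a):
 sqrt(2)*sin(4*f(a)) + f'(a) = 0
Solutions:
 f(a) = -acos((-C1 - exp(8*sqrt(2)*a))/(C1 - exp(8*sqrt(2)*a)))/4 + pi/2
 f(a) = acos((-C1 - exp(8*sqrt(2)*a))/(C1 - exp(8*sqrt(2)*a)))/4


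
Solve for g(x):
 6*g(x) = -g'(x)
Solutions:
 g(x) = C1*exp(-6*x)


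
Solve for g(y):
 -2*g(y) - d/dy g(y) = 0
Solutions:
 g(y) = C1*exp(-2*y)


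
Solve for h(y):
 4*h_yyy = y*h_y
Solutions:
 h(y) = C1 + Integral(C2*airyai(2^(1/3)*y/2) + C3*airybi(2^(1/3)*y/2), y)


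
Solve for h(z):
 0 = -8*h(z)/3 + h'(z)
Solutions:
 h(z) = C1*exp(8*z/3)


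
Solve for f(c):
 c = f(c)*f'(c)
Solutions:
 f(c) = -sqrt(C1 + c^2)
 f(c) = sqrt(C1 + c^2)


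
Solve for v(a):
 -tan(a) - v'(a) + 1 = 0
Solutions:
 v(a) = C1 + a + log(cos(a))


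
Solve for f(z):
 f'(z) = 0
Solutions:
 f(z) = C1


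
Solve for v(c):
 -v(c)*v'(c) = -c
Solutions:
 v(c) = -sqrt(C1 + c^2)
 v(c) = sqrt(C1 + c^2)


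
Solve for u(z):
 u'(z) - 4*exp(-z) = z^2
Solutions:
 u(z) = C1 + z^3/3 - 4*exp(-z)


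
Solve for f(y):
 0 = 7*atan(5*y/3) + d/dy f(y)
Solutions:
 f(y) = C1 - 7*y*atan(5*y/3) + 21*log(25*y^2 + 9)/10


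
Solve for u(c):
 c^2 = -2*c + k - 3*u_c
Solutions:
 u(c) = C1 - c^3/9 - c^2/3 + c*k/3


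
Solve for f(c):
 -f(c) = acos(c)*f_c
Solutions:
 f(c) = C1*exp(-Integral(1/acos(c), c))


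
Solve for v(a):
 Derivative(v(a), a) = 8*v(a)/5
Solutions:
 v(a) = C1*exp(8*a/5)


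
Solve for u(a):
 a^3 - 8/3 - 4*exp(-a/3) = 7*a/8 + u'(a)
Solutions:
 u(a) = C1 + a^4/4 - 7*a^2/16 - 8*a/3 + 12*exp(-a/3)


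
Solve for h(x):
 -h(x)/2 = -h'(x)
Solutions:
 h(x) = C1*exp(x/2)


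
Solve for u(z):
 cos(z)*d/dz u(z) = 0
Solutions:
 u(z) = C1


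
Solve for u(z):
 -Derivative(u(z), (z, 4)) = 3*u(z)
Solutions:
 u(z) = (C1*sin(sqrt(2)*3^(1/4)*z/2) + C2*cos(sqrt(2)*3^(1/4)*z/2))*exp(-sqrt(2)*3^(1/4)*z/2) + (C3*sin(sqrt(2)*3^(1/4)*z/2) + C4*cos(sqrt(2)*3^(1/4)*z/2))*exp(sqrt(2)*3^(1/4)*z/2)


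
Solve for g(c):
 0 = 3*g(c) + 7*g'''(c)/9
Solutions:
 g(c) = C3*exp(-3*7^(2/3)*c/7) + (C1*sin(3*sqrt(3)*7^(2/3)*c/14) + C2*cos(3*sqrt(3)*7^(2/3)*c/14))*exp(3*7^(2/3)*c/14)


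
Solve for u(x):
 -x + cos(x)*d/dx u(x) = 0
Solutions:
 u(x) = C1 + Integral(x/cos(x), x)


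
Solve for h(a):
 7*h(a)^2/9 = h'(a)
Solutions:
 h(a) = -9/(C1 + 7*a)


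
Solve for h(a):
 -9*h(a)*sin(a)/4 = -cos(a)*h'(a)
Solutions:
 h(a) = C1/cos(a)^(9/4)


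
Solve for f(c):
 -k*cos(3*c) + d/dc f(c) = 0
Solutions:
 f(c) = C1 + k*sin(3*c)/3


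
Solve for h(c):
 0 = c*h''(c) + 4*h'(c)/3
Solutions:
 h(c) = C1 + C2/c^(1/3)


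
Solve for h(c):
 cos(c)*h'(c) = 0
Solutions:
 h(c) = C1


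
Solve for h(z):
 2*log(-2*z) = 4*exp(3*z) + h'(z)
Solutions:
 h(z) = C1 + 2*z*log(-z) + 2*z*(-1 + log(2)) - 4*exp(3*z)/3


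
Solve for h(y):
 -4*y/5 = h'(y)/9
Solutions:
 h(y) = C1 - 18*y^2/5


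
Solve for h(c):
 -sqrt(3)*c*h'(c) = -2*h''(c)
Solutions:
 h(c) = C1 + C2*erfi(3^(1/4)*c/2)


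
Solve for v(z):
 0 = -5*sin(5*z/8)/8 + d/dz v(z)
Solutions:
 v(z) = C1 - cos(5*z/8)


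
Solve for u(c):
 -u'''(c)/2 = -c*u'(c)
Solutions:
 u(c) = C1 + Integral(C2*airyai(2^(1/3)*c) + C3*airybi(2^(1/3)*c), c)


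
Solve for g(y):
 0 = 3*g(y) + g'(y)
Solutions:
 g(y) = C1*exp(-3*y)


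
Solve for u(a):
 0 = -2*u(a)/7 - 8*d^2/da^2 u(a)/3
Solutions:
 u(a) = C1*sin(sqrt(21)*a/14) + C2*cos(sqrt(21)*a/14)


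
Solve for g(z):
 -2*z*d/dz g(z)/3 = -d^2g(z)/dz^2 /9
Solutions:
 g(z) = C1 + C2*erfi(sqrt(3)*z)


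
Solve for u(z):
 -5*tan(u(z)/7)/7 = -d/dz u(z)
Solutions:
 u(z) = -7*asin(C1*exp(5*z/49)) + 7*pi
 u(z) = 7*asin(C1*exp(5*z/49))


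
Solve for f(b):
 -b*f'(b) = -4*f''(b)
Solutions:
 f(b) = C1 + C2*erfi(sqrt(2)*b/4)


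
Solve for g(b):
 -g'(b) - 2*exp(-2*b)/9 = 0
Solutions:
 g(b) = C1 + exp(-2*b)/9


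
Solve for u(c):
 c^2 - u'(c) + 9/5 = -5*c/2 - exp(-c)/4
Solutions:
 u(c) = C1 + c^3/3 + 5*c^2/4 + 9*c/5 - exp(-c)/4


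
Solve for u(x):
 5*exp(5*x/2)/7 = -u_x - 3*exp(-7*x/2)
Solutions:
 u(x) = C1 - 2*exp(5*x/2)/7 + 6*exp(-7*x/2)/7


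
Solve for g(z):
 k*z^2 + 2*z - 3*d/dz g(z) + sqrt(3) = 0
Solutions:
 g(z) = C1 + k*z^3/9 + z^2/3 + sqrt(3)*z/3


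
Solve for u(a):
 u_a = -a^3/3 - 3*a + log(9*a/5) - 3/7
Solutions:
 u(a) = C1 - a^4/12 - 3*a^2/2 + a*log(a) - 10*a/7 + a*log(9/5)


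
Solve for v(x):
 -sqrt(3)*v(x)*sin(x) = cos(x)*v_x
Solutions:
 v(x) = C1*cos(x)^(sqrt(3))


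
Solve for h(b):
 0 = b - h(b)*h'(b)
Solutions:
 h(b) = -sqrt(C1 + b^2)
 h(b) = sqrt(C1 + b^2)


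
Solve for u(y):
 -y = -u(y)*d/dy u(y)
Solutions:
 u(y) = -sqrt(C1 + y^2)
 u(y) = sqrt(C1 + y^2)


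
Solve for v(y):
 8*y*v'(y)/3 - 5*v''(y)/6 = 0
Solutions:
 v(y) = C1 + C2*erfi(2*sqrt(10)*y/5)


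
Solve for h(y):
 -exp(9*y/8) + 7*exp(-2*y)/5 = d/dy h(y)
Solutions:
 h(y) = C1 - 8*exp(9*y/8)/9 - 7*exp(-2*y)/10


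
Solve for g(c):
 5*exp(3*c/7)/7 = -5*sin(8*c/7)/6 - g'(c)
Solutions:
 g(c) = C1 - 5*exp(3*c/7)/3 + 35*cos(8*c/7)/48


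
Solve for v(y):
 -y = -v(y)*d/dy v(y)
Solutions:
 v(y) = -sqrt(C1 + y^2)
 v(y) = sqrt(C1 + y^2)


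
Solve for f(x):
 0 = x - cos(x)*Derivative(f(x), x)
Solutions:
 f(x) = C1 + Integral(x/cos(x), x)


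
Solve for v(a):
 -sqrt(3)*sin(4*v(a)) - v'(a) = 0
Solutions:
 v(a) = -acos((-C1 - exp(8*sqrt(3)*a))/(C1 - exp(8*sqrt(3)*a)))/4 + pi/2
 v(a) = acos((-C1 - exp(8*sqrt(3)*a))/(C1 - exp(8*sqrt(3)*a)))/4


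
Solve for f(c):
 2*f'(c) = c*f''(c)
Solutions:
 f(c) = C1 + C2*c^3


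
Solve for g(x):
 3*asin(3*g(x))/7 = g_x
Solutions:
 Integral(1/asin(3*_y), (_y, g(x))) = C1 + 3*x/7


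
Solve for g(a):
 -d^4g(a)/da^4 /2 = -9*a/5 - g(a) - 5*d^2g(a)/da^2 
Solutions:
 g(a) = C1*exp(-a*sqrt(5 + 3*sqrt(3))) + C2*exp(a*sqrt(5 + 3*sqrt(3))) + C3*sin(a*sqrt(-5 + 3*sqrt(3))) + C4*cos(a*sqrt(-5 + 3*sqrt(3))) - 9*a/5


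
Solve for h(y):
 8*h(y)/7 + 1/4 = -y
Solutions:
 h(y) = -7*y/8 - 7/32


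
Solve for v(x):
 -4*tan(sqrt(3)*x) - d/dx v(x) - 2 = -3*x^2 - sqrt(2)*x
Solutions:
 v(x) = C1 + x^3 + sqrt(2)*x^2/2 - 2*x + 4*sqrt(3)*log(cos(sqrt(3)*x))/3


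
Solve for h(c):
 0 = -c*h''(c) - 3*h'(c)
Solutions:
 h(c) = C1 + C2/c^2


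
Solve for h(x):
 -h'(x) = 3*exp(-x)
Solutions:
 h(x) = C1 + 3*exp(-x)


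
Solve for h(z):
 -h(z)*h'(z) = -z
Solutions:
 h(z) = -sqrt(C1 + z^2)
 h(z) = sqrt(C1 + z^2)


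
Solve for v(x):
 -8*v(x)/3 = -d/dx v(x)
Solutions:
 v(x) = C1*exp(8*x/3)


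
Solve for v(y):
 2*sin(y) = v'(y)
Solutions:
 v(y) = C1 - 2*cos(y)


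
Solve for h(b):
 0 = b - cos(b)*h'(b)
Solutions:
 h(b) = C1 + Integral(b/cos(b), b)


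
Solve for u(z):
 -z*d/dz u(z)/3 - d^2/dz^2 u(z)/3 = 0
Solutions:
 u(z) = C1 + C2*erf(sqrt(2)*z/2)


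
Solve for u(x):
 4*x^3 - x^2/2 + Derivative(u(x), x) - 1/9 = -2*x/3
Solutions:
 u(x) = C1 - x^4 + x^3/6 - x^2/3 + x/9


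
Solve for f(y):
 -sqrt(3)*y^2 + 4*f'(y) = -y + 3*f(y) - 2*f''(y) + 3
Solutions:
 f(y) = C1*exp(-y*(1 + sqrt(10)/2)) + C2*exp(y*(-1 + sqrt(10)/2)) - sqrt(3)*y^2/3 - 8*sqrt(3)*y/9 + y/3 - 44*sqrt(3)/27 - 5/9


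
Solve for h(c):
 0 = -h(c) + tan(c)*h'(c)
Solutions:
 h(c) = C1*sin(c)


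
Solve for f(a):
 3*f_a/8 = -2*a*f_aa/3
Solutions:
 f(a) = C1 + C2*a^(7/16)


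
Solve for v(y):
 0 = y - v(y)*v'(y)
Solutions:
 v(y) = -sqrt(C1 + y^2)
 v(y) = sqrt(C1 + y^2)


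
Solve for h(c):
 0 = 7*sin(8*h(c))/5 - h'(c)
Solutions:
 -7*c/5 + log(cos(8*h(c)) - 1)/16 - log(cos(8*h(c)) + 1)/16 = C1


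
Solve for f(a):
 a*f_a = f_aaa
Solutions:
 f(a) = C1 + Integral(C2*airyai(a) + C3*airybi(a), a)


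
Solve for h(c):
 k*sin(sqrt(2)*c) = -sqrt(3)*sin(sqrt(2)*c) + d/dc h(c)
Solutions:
 h(c) = C1 - sqrt(2)*k*cos(sqrt(2)*c)/2 - sqrt(6)*cos(sqrt(2)*c)/2


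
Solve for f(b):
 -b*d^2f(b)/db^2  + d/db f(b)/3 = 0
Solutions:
 f(b) = C1 + C2*b^(4/3)


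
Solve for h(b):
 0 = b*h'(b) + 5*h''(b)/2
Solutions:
 h(b) = C1 + C2*erf(sqrt(5)*b/5)


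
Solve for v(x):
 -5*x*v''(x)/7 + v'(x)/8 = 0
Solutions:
 v(x) = C1 + C2*x^(47/40)


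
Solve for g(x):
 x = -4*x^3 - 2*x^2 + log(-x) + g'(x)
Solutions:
 g(x) = C1 + x^4 + 2*x^3/3 + x^2/2 - x*log(-x) + x


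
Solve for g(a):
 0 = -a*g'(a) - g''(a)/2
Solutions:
 g(a) = C1 + C2*erf(a)


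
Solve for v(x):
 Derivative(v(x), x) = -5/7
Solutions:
 v(x) = C1 - 5*x/7


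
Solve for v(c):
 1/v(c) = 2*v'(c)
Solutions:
 v(c) = -sqrt(C1 + c)
 v(c) = sqrt(C1 + c)


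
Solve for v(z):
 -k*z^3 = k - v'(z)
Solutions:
 v(z) = C1 + k*z^4/4 + k*z


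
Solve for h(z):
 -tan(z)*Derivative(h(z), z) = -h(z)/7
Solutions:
 h(z) = C1*sin(z)^(1/7)


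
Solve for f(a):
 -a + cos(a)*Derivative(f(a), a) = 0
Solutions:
 f(a) = C1 + Integral(a/cos(a), a)


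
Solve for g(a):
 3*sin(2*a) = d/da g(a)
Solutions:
 g(a) = C1 - 3*cos(2*a)/2


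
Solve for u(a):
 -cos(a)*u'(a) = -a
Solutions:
 u(a) = C1 + Integral(a/cos(a), a)


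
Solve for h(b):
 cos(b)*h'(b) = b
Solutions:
 h(b) = C1 + Integral(b/cos(b), b)


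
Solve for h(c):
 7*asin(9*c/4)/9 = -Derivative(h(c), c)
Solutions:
 h(c) = C1 - 7*c*asin(9*c/4)/9 - 7*sqrt(16 - 81*c^2)/81


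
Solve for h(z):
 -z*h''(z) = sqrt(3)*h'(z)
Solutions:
 h(z) = C1 + C2*z^(1 - sqrt(3))


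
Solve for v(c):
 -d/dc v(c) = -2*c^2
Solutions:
 v(c) = C1 + 2*c^3/3


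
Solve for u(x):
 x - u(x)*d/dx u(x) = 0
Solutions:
 u(x) = -sqrt(C1 + x^2)
 u(x) = sqrt(C1 + x^2)


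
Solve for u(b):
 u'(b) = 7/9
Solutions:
 u(b) = C1 + 7*b/9


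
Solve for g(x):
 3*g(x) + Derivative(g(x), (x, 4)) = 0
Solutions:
 g(x) = (C1*sin(sqrt(2)*3^(1/4)*x/2) + C2*cos(sqrt(2)*3^(1/4)*x/2))*exp(-sqrt(2)*3^(1/4)*x/2) + (C3*sin(sqrt(2)*3^(1/4)*x/2) + C4*cos(sqrt(2)*3^(1/4)*x/2))*exp(sqrt(2)*3^(1/4)*x/2)


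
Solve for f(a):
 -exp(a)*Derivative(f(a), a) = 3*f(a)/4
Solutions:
 f(a) = C1*exp(3*exp(-a)/4)


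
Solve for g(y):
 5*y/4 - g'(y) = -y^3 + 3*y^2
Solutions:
 g(y) = C1 + y^4/4 - y^3 + 5*y^2/8


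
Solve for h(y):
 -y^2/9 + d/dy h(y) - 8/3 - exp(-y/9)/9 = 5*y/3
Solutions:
 h(y) = C1 + y^3/27 + 5*y^2/6 + 8*y/3 - 1/exp(y)^(1/9)


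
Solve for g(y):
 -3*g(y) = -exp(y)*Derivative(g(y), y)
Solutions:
 g(y) = C1*exp(-3*exp(-y))


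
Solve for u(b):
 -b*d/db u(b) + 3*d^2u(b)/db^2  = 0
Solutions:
 u(b) = C1 + C2*erfi(sqrt(6)*b/6)


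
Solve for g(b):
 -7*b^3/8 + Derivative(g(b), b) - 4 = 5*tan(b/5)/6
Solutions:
 g(b) = C1 + 7*b^4/32 + 4*b - 25*log(cos(b/5))/6


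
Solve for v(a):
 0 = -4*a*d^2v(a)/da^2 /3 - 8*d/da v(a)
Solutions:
 v(a) = C1 + C2/a^5


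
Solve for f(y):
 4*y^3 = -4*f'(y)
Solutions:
 f(y) = C1 - y^4/4


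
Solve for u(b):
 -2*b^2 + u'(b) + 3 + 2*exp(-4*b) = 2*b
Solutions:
 u(b) = C1 + 2*b^3/3 + b^2 - 3*b + exp(-4*b)/2


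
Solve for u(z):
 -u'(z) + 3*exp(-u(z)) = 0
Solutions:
 u(z) = log(C1 + 3*z)


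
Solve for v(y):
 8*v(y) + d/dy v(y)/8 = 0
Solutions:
 v(y) = C1*exp(-64*y)


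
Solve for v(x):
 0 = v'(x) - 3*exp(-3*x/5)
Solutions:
 v(x) = C1 - 5*exp(-3*x/5)


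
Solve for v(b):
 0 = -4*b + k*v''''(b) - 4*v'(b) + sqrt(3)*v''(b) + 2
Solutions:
 v(b) = C1 + C2*exp(b*(-3^(2/3)*(sqrt((36 + sqrt(3)/k)/k^2) - 6/k)^(1/3) + 3^(5/6)/(k*(sqrt((36 + sqrt(3)/k)/k^2) - 6/k)^(1/3)))/3) + C3*exp(b*(3^(2/3)*(sqrt((36 + sqrt(3)/k)/k^2) - 6/k)^(1/3)/6 - 3^(1/6)*I*(sqrt((36 + sqrt(3)/k)/k^2) - 6/k)^(1/3)/2 + 2*sqrt(3)/(k*(-3^(2/3) + 3*3^(1/6)*I)*(sqrt((36 + sqrt(3)/k)/k^2) - 6/k)^(1/3)))) + C4*exp(b*(3^(2/3)*(sqrt((36 + sqrt(3)/k)/k^2) - 6/k)^(1/3)/6 + 3^(1/6)*I*(sqrt((36 + sqrt(3)/k)/k^2) - 6/k)^(1/3)/2 - 2*sqrt(3)/(k*(3^(2/3) + 3*3^(1/6)*I)*(sqrt((36 + sqrt(3)/k)/k^2) - 6/k)^(1/3)))) - b^2/2 - sqrt(3)*b/4 + b/2


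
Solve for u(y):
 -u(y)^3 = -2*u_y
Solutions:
 u(y) = -sqrt(-1/(C1 + y))
 u(y) = sqrt(-1/(C1 + y))


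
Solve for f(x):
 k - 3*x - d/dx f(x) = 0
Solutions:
 f(x) = C1 + k*x - 3*x^2/2


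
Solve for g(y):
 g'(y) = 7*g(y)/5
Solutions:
 g(y) = C1*exp(7*y/5)


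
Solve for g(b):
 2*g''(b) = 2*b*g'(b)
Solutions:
 g(b) = C1 + C2*erfi(sqrt(2)*b/2)


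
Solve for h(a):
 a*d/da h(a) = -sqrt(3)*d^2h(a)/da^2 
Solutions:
 h(a) = C1 + C2*erf(sqrt(2)*3^(3/4)*a/6)


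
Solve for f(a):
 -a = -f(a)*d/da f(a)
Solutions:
 f(a) = -sqrt(C1 + a^2)
 f(a) = sqrt(C1 + a^2)


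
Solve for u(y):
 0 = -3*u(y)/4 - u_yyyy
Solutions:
 u(y) = (C1*sin(3^(1/4)*y/2) + C2*cos(3^(1/4)*y/2))*exp(-3^(1/4)*y/2) + (C3*sin(3^(1/4)*y/2) + C4*cos(3^(1/4)*y/2))*exp(3^(1/4)*y/2)


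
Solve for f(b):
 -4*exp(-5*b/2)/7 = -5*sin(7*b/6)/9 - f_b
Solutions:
 f(b) = C1 + 10*cos(7*b/6)/21 - 8*exp(-5*b/2)/35


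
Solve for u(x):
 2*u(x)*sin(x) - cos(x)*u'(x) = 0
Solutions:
 u(x) = C1/cos(x)^2


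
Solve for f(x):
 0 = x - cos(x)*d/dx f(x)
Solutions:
 f(x) = C1 + Integral(x/cos(x), x)


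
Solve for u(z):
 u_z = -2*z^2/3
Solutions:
 u(z) = C1 - 2*z^3/9


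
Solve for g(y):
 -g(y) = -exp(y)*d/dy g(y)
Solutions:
 g(y) = C1*exp(-exp(-y))


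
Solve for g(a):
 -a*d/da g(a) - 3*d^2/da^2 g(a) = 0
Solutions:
 g(a) = C1 + C2*erf(sqrt(6)*a/6)


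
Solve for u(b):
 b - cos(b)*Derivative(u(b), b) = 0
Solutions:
 u(b) = C1 + Integral(b/cos(b), b)


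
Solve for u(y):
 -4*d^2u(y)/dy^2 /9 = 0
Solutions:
 u(y) = C1 + C2*y


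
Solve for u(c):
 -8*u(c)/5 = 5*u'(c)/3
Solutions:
 u(c) = C1*exp(-24*c/25)


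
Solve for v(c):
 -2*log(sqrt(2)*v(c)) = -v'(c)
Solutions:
 -Integral(1/(2*log(_y) + log(2)), (_y, v(c))) = C1 - c


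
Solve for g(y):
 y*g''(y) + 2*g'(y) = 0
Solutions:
 g(y) = C1 + C2/y


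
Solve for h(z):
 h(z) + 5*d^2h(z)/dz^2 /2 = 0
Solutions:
 h(z) = C1*sin(sqrt(10)*z/5) + C2*cos(sqrt(10)*z/5)


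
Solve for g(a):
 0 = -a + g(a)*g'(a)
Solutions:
 g(a) = -sqrt(C1 + a^2)
 g(a) = sqrt(C1 + a^2)


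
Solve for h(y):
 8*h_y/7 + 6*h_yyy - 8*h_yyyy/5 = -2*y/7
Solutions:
 h(y) = C1 + C2*exp(y*(-5^(1/3)*7^(2/3)*(8*sqrt(191) + 207)^(1/3) - 35*5^(2/3)*7^(1/3)/(8*sqrt(191) + 207)^(1/3) + 70)/56)*sin(sqrt(3)*35^(1/3)*y*(-7^(1/3)*(8*sqrt(191) + 207)^(1/3) + 35*5^(1/3)/(8*sqrt(191) + 207)^(1/3))/56) + C3*exp(y*(-5^(1/3)*7^(2/3)*(8*sqrt(191) + 207)^(1/3) - 35*5^(2/3)*7^(1/3)/(8*sqrt(191) + 207)^(1/3) + 70)/56)*cos(sqrt(3)*35^(1/3)*y*(-7^(1/3)*(8*sqrt(191) + 207)^(1/3) + 35*5^(1/3)/(8*sqrt(191) + 207)^(1/3))/56) + C4*exp(y*(35*5^(2/3)*7^(1/3)/(8*sqrt(191) + 207)^(1/3) + 35 + 5^(1/3)*7^(2/3)*(8*sqrt(191) + 207)^(1/3))/28) - y^2/8


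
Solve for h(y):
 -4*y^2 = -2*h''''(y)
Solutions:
 h(y) = C1 + C2*y + C3*y^2 + C4*y^3 + y^6/180


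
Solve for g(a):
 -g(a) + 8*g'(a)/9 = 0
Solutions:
 g(a) = C1*exp(9*a/8)


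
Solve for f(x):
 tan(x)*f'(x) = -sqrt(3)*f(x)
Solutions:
 f(x) = C1/sin(x)^(sqrt(3))


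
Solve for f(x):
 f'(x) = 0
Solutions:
 f(x) = C1


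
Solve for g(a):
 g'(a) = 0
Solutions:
 g(a) = C1


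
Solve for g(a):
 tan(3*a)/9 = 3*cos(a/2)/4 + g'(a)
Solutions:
 g(a) = C1 - log(cos(3*a))/27 - 3*sin(a/2)/2


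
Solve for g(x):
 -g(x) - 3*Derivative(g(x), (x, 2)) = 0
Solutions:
 g(x) = C1*sin(sqrt(3)*x/3) + C2*cos(sqrt(3)*x/3)


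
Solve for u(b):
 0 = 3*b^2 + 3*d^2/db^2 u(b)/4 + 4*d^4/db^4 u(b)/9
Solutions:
 u(b) = C1 + C2*b + C3*sin(3*sqrt(3)*b/4) + C4*cos(3*sqrt(3)*b/4) - b^4/3 + 64*b^2/27


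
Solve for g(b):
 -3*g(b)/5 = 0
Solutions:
 g(b) = 0


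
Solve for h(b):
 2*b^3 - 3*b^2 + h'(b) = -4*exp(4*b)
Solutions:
 h(b) = C1 - b^4/2 + b^3 - exp(4*b)


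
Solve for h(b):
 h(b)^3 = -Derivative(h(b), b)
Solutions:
 h(b) = -sqrt(2)*sqrt(-1/(C1 - b))/2
 h(b) = sqrt(2)*sqrt(-1/(C1 - b))/2


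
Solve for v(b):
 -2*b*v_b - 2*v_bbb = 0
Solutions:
 v(b) = C1 + Integral(C2*airyai(-b) + C3*airybi(-b), b)


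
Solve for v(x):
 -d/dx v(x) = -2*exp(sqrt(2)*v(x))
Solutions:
 v(x) = sqrt(2)*(2*log(-1/(C1 + 2*x)) - log(2))/4


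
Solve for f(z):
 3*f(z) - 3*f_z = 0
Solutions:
 f(z) = C1*exp(z)


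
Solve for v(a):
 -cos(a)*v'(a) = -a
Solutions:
 v(a) = C1 + Integral(a/cos(a), a)


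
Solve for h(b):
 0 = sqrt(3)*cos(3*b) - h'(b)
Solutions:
 h(b) = C1 + sqrt(3)*sin(3*b)/3


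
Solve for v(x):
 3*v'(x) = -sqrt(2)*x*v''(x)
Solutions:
 v(x) = C1 + C2*x^(1 - 3*sqrt(2)/2)


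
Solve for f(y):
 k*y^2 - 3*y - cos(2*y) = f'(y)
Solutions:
 f(y) = C1 + k*y^3/3 - 3*y^2/2 - sin(2*y)/2


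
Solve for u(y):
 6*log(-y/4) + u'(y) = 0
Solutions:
 u(y) = C1 - 6*y*log(-y) + 6*y*(1 + 2*log(2))


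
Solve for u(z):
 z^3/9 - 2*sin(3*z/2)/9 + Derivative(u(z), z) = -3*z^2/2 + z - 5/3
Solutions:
 u(z) = C1 - z^4/36 - z^3/2 + z^2/2 - 5*z/3 - 4*cos(3*z/2)/27


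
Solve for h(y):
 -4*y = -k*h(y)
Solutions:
 h(y) = 4*y/k


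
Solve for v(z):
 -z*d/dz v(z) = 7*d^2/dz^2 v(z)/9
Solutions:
 v(z) = C1 + C2*erf(3*sqrt(14)*z/14)


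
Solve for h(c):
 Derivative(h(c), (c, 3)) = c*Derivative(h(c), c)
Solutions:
 h(c) = C1 + Integral(C2*airyai(c) + C3*airybi(c), c)


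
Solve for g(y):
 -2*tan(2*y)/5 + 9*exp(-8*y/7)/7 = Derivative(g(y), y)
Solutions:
 g(y) = C1 - log(tan(2*y)^2 + 1)/10 - 9*exp(-8*y/7)/8


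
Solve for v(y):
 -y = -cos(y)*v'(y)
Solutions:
 v(y) = C1 + Integral(y/cos(y), y)


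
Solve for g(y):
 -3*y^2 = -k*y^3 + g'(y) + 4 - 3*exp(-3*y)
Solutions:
 g(y) = C1 + k*y^4/4 - y^3 - 4*y - exp(-3*y)


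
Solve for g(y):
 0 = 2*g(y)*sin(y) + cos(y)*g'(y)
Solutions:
 g(y) = C1*cos(y)^2


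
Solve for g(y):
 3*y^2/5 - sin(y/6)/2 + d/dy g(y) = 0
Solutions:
 g(y) = C1 - y^3/5 - 3*cos(y/6)


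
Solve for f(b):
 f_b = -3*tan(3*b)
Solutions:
 f(b) = C1 + log(cos(3*b))


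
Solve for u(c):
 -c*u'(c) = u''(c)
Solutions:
 u(c) = C1 + C2*erf(sqrt(2)*c/2)


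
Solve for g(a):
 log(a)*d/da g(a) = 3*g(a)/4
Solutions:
 g(a) = C1*exp(3*li(a)/4)


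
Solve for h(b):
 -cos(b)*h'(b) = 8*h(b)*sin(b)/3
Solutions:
 h(b) = C1*cos(b)^(8/3)


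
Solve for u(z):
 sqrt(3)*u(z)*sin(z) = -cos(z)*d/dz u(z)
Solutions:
 u(z) = C1*cos(z)^(sqrt(3))


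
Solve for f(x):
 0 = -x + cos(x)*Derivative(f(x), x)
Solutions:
 f(x) = C1 + Integral(x/cos(x), x)


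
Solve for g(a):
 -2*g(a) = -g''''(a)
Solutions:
 g(a) = C1*exp(-2^(1/4)*a) + C2*exp(2^(1/4)*a) + C3*sin(2^(1/4)*a) + C4*cos(2^(1/4)*a)


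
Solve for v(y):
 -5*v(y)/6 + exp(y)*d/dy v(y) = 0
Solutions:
 v(y) = C1*exp(-5*exp(-y)/6)


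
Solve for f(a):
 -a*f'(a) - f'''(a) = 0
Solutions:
 f(a) = C1 + Integral(C2*airyai(-a) + C3*airybi(-a), a)


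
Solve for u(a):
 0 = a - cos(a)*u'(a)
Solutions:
 u(a) = C1 + Integral(a/cos(a), a)


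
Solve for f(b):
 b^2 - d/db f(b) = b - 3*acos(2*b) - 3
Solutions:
 f(b) = C1 + b^3/3 - b^2/2 + 3*b*acos(2*b) + 3*b - 3*sqrt(1 - 4*b^2)/2


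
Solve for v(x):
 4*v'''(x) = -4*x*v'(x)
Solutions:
 v(x) = C1 + Integral(C2*airyai(-x) + C3*airybi(-x), x)


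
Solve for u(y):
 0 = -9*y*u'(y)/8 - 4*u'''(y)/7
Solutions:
 u(y) = C1 + Integral(C2*airyai(-126^(1/3)*y/4) + C3*airybi(-126^(1/3)*y/4), y)


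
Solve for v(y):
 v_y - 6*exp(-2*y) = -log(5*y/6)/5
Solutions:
 v(y) = C1 - y*log(y)/5 + y*(-log(5) + 1 + log(6))/5 - 3*exp(-2*y)


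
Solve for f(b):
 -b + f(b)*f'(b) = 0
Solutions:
 f(b) = -sqrt(C1 + b^2)
 f(b) = sqrt(C1 + b^2)


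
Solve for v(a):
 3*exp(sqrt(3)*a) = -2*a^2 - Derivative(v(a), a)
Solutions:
 v(a) = C1 - 2*a^3/3 - sqrt(3)*exp(sqrt(3)*a)


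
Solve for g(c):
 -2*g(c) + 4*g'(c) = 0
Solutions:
 g(c) = C1*exp(c/2)


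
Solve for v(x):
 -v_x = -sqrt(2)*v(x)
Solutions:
 v(x) = C1*exp(sqrt(2)*x)


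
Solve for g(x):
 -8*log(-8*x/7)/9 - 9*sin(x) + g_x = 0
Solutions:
 g(x) = C1 + 8*x*log(-x)/9 - 8*x*log(7)/9 - 8*x/9 + 8*x*log(2)/3 - 9*cos(x)


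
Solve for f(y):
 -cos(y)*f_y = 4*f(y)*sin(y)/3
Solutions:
 f(y) = C1*cos(y)^(4/3)


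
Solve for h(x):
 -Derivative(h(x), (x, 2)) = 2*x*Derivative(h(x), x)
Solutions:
 h(x) = C1 + C2*erf(x)


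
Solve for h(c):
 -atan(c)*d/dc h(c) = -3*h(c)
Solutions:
 h(c) = C1*exp(3*Integral(1/atan(c), c))


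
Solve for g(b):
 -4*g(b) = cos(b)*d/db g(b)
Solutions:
 g(b) = C1*(sin(b)^2 - 2*sin(b) + 1)/(sin(b)^2 + 2*sin(b) + 1)


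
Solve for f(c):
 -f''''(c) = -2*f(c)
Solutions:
 f(c) = C1*exp(-2^(1/4)*c) + C2*exp(2^(1/4)*c) + C3*sin(2^(1/4)*c) + C4*cos(2^(1/4)*c)


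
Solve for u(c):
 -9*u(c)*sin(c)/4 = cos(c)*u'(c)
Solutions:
 u(c) = C1*cos(c)^(9/4)


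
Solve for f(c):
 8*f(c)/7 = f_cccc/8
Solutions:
 f(c) = C1*exp(-2*sqrt(2)*7^(3/4)*c/7) + C2*exp(2*sqrt(2)*7^(3/4)*c/7) + C3*sin(2*sqrt(2)*7^(3/4)*c/7) + C4*cos(2*sqrt(2)*7^(3/4)*c/7)


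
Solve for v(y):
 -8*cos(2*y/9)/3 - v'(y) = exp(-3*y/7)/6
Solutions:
 v(y) = C1 - 12*sin(2*y/9) + 7*exp(-3*y/7)/18


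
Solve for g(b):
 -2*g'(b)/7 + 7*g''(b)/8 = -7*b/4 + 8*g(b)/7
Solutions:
 g(b) = C1*exp(8*b*(1 - 5*sqrt(2))/49) + C2*exp(8*b*(1 + 5*sqrt(2))/49) + 49*b/32 - 49/128


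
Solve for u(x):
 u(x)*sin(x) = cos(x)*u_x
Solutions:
 u(x) = C1/cos(x)


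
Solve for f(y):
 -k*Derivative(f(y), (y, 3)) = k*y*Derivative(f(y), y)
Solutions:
 f(y) = C1 + Integral(C2*airyai(-y) + C3*airybi(-y), y)


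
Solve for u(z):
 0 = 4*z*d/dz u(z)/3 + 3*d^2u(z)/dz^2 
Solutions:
 u(z) = C1 + C2*erf(sqrt(2)*z/3)


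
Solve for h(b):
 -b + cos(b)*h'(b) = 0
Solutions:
 h(b) = C1 + Integral(b/cos(b), b)


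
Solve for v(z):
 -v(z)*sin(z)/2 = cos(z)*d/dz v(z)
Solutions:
 v(z) = C1*sqrt(cos(z))


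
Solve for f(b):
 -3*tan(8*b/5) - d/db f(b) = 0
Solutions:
 f(b) = C1 + 15*log(cos(8*b/5))/8


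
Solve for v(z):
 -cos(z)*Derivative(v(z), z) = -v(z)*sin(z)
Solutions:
 v(z) = C1/cos(z)


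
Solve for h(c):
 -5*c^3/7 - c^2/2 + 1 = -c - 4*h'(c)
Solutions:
 h(c) = C1 + 5*c^4/112 + c^3/24 - c^2/8 - c/4


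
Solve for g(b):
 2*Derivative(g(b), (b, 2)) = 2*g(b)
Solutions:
 g(b) = C1*exp(-b) + C2*exp(b)


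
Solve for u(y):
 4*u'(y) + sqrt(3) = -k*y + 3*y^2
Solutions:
 u(y) = C1 - k*y^2/8 + y^3/4 - sqrt(3)*y/4


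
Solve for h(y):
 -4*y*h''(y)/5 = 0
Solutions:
 h(y) = C1 + C2*y


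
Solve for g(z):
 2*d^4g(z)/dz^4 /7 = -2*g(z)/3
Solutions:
 g(z) = (C1*sin(sqrt(2)*3^(3/4)*7^(1/4)*z/6) + C2*cos(sqrt(2)*3^(3/4)*7^(1/4)*z/6))*exp(-sqrt(2)*3^(3/4)*7^(1/4)*z/6) + (C3*sin(sqrt(2)*3^(3/4)*7^(1/4)*z/6) + C4*cos(sqrt(2)*3^(3/4)*7^(1/4)*z/6))*exp(sqrt(2)*3^(3/4)*7^(1/4)*z/6)


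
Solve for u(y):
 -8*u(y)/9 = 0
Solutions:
 u(y) = 0


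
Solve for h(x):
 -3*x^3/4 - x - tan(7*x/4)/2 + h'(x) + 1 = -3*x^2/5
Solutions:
 h(x) = C1 + 3*x^4/16 - x^3/5 + x^2/2 - x - 2*log(cos(7*x/4))/7


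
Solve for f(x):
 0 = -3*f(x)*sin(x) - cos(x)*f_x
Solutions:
 f(x) = C1*cos(x)^3


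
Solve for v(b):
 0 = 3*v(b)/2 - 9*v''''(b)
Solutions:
 v(b) = C1*exp(-6^(3/4)*b/6) + C2*exp(6^(3/4)*b/6) + C3*sin(6^(3/4)*b/6) + C4*cos(6^(3/4)*b/6)


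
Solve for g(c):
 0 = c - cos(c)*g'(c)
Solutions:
 g(c) = C1 + Integral(c/cos(c), c)


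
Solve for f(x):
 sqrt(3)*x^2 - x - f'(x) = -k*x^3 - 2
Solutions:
 f(x) = C1 + k*x^4/4 + sqrt(3)*x^3/3 - x^2/2 + 2*x


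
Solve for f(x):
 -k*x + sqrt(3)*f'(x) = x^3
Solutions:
 f(x) = C1 + sqrt(3)*k*x^2/6 + sqrt(3)*x^4/12


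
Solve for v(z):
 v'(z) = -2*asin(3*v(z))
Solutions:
 Integral(1/asin(3*_y), (_y, v(z))) = C1 - 2*z


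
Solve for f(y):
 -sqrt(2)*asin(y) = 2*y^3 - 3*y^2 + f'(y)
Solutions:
 f(y) = C1 - y^4/2 + y^3 - sqrt(2)*(y*asin(y) + sqrt(1 - y^2))


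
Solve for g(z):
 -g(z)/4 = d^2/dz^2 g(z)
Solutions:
 g(z) = C1*sin(z/2) + C2*cos(z/2)


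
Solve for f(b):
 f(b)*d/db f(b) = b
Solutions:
 f(b) = -sqrt(C1 + b^2)
 f(b) = sqrt(C1 + b^2)


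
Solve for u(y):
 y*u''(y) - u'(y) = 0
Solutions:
 u(y) = C1 + C2*y^2


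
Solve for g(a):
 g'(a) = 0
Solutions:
 g(a) = C1


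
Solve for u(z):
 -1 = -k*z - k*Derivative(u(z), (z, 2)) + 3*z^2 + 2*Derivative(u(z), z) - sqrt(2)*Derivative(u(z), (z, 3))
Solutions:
 u(z) = C1 + C2*exp(sqrt(2)*z*(-k + sqrt(k^2 + 8*sqrt(2)))/4) + C3*exp(-sqrt(2)*z*(k + sqrt(k^2 + 8*sqrt(2)))/4) - k^2*z/2 - k*z^2/2 - z^3/2 - 3*sqrt(2)*z/2 - z/2


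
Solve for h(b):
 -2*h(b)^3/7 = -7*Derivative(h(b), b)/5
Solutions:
 h(b) = -7*sqrt(2)*sqrt(-1/(C1 + 10*b))/2
 h(b) = 7*sqrt(2)*sqrt(-1/(C1 + 10*b))/2


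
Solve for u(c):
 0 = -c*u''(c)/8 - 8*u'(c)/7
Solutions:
 u(c) = C1 + C2/c^(57/7)


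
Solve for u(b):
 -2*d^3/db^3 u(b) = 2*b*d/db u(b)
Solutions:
 u(b) = C1 + Integral(C2*airyai(-b) + C3*airybi(-b), b)


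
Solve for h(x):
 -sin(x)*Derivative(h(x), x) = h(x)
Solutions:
 h(x) = C1*sqrt(cos(x) + 1)/sqrt(cos(x) - 1)


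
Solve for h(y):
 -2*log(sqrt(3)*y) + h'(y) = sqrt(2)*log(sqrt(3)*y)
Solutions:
 h(y) = C1 + sqrt(2)*y*log(y) + 2*y*log(y) - 2*y - sqrt(2)*y + y*log(3^(sqrt(2)/2 + 1))


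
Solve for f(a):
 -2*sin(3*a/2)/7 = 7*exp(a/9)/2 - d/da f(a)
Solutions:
 f(a) = C1 + 63*exp(a/9)/2 - 4*cos(3*a/2)/21


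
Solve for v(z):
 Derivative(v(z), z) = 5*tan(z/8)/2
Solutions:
 v(z) = C1 - 20*log(cos(z/8))


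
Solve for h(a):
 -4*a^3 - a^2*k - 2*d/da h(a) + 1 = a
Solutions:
 h(a) = C1 - a^4/2 - a^3*k/6 - a^2/4 + a/2


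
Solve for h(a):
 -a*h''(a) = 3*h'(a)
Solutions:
 h(a) = C1 + C2/a^2


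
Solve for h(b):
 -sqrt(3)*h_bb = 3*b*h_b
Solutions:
 h(b) = C1 + C2*erf(sqrt(2)*3^(1/4)*b/2)


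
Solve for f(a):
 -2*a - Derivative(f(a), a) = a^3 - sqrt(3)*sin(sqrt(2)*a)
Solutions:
 f(a) = C1 - a^4/4 - a^2 - sqrt(6)*cos(sqrt(2)*a)/2


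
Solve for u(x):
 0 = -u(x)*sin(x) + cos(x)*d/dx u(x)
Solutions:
 u(x) = C1/cos(x)


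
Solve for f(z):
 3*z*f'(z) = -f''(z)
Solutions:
 f(z) = C1 + C2*erf(sqrt(6)*z/2)


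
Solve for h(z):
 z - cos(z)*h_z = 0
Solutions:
 h(z) = C1 + Integral(z/cos(z), z)


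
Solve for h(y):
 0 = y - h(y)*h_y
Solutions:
 h(y) = -sqrt(C1 + y^2)
 h(y) = sqrt(C1 + y^2)


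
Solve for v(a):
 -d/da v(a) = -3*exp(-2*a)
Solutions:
 v(a) = C1 - 3*exp(-2*a)/2


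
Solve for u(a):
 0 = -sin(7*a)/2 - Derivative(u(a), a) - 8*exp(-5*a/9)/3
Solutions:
 u(a) = C1 + cos(7*a)/14 + 24*exp(-5*a/9)/5


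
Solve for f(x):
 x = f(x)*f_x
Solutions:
 f(x) = -sqrt(C1 + x^2)
 f(x) = sqrt(C1 + x^2)


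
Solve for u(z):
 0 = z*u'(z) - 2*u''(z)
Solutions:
 u(z) = C1 + C2*erfi(z/2)


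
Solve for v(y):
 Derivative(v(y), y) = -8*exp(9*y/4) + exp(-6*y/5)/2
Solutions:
 v(y) = C1 - 32*exp(9*y/4)/9 - 5*exp(-6*y/5)/12


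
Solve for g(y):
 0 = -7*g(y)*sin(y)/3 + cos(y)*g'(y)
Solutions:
 g(y) = C1/cos(y)^(7/3)


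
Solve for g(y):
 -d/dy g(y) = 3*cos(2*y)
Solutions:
 g(y) = C1 - 3*sin(2*y)/2


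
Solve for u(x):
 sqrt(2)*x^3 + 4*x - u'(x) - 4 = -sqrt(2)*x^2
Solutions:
 u(x) = C1 + sqrt(2)*x^4/4 + sqrt(2)*x^3/3 + 2*x^2 - 4*x


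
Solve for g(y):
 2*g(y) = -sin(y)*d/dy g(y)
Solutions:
 g(y) = C1*(cos(y) + 1)/(cos(y) - 1)


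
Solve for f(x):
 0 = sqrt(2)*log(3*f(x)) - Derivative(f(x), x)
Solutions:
 -sqrt(2)*Integral(1/(log(_y) + log(3)), (_y, f(x)))/2 = C1 - x


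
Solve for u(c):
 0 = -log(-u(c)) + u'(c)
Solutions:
 -li(-u(c)) = C1 + c


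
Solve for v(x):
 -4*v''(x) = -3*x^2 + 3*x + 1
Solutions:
 v(x) = C1 + C2*x + x^4/16 - x^3/8 - x^2/8


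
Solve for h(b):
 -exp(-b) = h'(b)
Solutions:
 h(b) = C1 + exp(-b)


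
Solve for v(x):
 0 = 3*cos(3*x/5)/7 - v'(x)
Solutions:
 v(x) = C1 + 5*sin(3*x/5)/7


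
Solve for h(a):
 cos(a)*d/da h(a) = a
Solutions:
 h(a) = C1 + Integral(a/cos(a), a)


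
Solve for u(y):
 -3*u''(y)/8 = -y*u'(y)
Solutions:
 u(y) = C1 + C2*erfi(2*sqrt(3)*y/3)


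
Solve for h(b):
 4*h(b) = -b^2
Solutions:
 h(b) = -b^2/4


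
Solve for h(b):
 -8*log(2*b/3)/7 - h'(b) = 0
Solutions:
 h(b) = C1 - 8*b*log(b)/7 - 8*b*log(2)/7 + 8*b/7 + 8*b*log(3)/7


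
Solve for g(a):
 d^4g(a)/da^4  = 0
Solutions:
 g(a) = C1 + C2*a + C3*a^2 + C4*a^3


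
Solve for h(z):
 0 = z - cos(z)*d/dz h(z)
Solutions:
 h(z) = C1 + Integral(z/cos(z), z)


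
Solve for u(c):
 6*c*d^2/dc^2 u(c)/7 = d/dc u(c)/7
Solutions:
 u(c) = C1 + C2*c^(7/6)


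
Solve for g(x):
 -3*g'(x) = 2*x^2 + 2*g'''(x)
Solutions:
 g(x) = C1 + C2*sin(sqrt(6)*x/2) + C3*cos(sqrt(6)*x/2) - 2*x^3/9 + 8*x/9


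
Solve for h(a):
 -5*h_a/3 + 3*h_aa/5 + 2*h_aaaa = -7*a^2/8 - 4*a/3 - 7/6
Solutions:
 h(a) = C1 + C2*exp(a*(-90^(1/3)*(125 + sqrt(15715))^(1/3) + 3*300^(1/3)/(125 + sqrt(15715))^(1/3))/60)*sin(10^(1/3)*3^(1/6)*a*(10^(1/3)*3^(2/3)/(125 + sqrt(15715))^(1/3) + (125 + sqrt(15715))^(1/3))/20) + C3*exp(a*(-90^(1/3)*(125 + sqrt(15715))^(1/3) + 3*300^(1/3)/(125 + sqrt(15715))^(1/3))/60)*cos(10^(1/3)*3^(1/6)*a*(10^(1/3)*3^(2/3)/(125 + sqrt(15715))^(1/3) + (125 + sqrt(15715))^(1/3))/20) + C4*exp(-a*(-90^(1/3)*(125 + sqrt(15715))^(1/3) + 3*300^(1/3)/(125 + sqrt(15715))^(1/3))/30) + 7*a^3/40 + 589*a^2/1000 + 14051*a/12500


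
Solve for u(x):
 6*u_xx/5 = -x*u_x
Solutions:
 u(x) = C1 + C2*erf(sqrt(15)*x/6)


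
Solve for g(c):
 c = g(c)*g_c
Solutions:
 g(c) = -sqrt(C1 + c^2)
 g(c) = sqrt(C1 + c^2)


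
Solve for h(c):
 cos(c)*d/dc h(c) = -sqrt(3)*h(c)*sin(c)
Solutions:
 h(c) = C1*cos(c)^(sqrt(3))


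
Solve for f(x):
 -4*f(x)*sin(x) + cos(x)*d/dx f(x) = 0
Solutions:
 f(x) = C1/cos(x)^4


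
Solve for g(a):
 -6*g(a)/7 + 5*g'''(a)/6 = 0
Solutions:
 g(a) = C3*exp(210^(2/3)*a/35) + (C1*sin(3*3^(1/6)*70^(2/3)*a/70) + C2*cos(3*3^(1/6)*70^(2/3)*a/70))*exp(-210^(2/3)*a/70)


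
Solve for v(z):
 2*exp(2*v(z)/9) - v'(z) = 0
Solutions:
 v(z) = 9*log(-sqrt(-1/(C1 + 2*z))) - 9*log(2)/2 + 9*log(3)
 v(z) = 9*log(-1/(C1 + 2*z))/2 - 9*log(2)/2 + 9*log(3)


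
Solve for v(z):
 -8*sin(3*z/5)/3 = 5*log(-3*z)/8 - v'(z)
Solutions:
 v(z) = C1 + 5*z*log(-z)/8 - 5*z/8 + 5*z*log(3)/8 - 40*cos(3*z/5)/9


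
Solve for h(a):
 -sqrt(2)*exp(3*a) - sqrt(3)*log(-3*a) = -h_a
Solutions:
 h(a) = C1 + sqrt(3)*a*log(-a) + sqrt(3)*a*(-1 + log(3)) + sqrt(2)*exp(3*a)/3


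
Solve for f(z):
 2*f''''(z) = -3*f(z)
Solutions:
 f(z) = (C1*sin(6^(1/4)*z/2) + C2*cos(6^(1/4)*z/2))*exp(-6^(1/4)*z/2) + (C3*sin(6^(1/4)*z/2) + C4*cos(6^(1/4)*z/2))*exp(6^(1/4)*z/2)


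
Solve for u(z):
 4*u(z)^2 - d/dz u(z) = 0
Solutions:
 u(z) = -1/(C1 + 4*z)


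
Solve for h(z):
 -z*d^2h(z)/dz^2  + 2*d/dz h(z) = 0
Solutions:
 h(z) = C1 + C2*z^3


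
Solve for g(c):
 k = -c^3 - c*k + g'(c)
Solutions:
 g(c) = C1 + c^4/4 + c^2*k/2 + c*k


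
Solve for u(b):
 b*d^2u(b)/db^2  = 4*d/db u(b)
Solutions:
 u(b) = C1 + C2*b^5


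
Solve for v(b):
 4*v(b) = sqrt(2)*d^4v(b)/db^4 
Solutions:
 v(b) = C1*exp(-2^(3/8)*b) + C2*exp(2^(3/8)*b) + C3*sin(2^(3/8)*b) + C4*cos(2^(3/8)*b)


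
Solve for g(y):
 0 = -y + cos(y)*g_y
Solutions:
 g(y) = C1 + Integral(y/cos(y), y)


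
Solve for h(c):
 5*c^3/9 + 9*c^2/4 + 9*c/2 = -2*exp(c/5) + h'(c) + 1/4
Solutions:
 h(c) = C1 + 5*c^4/36 + 3*c^3/4 + 9*c^2/4 - c/4 + 10*exp(c/5)


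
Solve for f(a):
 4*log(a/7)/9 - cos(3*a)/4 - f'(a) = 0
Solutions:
 f(a) = C1 + 4*a*log(a)/9 - 4*a*log(7)/9 - 4*a/9 - sin(3*a)/12


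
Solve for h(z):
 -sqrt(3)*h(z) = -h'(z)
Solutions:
 h(z) = C1*exp(sqrt(3)*z)


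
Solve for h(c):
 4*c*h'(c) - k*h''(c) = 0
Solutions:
 h(c) = C1 + C2*erf(sqrt(2)*c*sqrt(-1/k))/sqrt(-1/k)


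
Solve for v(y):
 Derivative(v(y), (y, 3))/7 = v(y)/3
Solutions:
 v(y) = C3*exp(3^(2/3)*7^(1/3)*y/3) + (C1*sin(3^(1/6)*7^(1/3)*y/2) + C2*cos(3^(1/6)*7^(1/3)*y/2))*exp(-3^(2/3)*7^(1/3)*y/6)


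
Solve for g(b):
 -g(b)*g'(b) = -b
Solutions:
 g(b) = -sqrt(C1 + b^2)
 g(b) = sqrt(C1 + b^2)


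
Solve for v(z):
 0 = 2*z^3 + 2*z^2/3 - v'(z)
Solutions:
 v(z) = C1 + z^4/2 + 2*z^3/9


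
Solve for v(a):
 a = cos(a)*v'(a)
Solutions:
 v(a) = C1 + Integral(a/cos(a), a)


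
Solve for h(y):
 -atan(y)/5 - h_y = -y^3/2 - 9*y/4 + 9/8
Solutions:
 h(y) = C1 + y^4/8 + 9*y^2/8 - y*atan(y)/5 - 9*y/8 + log(y^2 + 1)/10


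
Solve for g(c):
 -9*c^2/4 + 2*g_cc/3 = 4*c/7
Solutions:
 g(c) = C1 + C2*c + 9*c^4/32 + c^3/7


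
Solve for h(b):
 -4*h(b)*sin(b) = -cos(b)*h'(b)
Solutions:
 h(b) = C1/cos(b)^4


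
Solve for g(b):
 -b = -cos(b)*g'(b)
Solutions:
 g(b) = C1 + Integral(b/cos(b), b)


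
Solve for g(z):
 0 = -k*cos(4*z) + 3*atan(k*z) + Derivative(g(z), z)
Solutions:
 g(z) = C1 + k*sin(4*z)/4 - 3*Piecewise((z*atan(k*z) - log(k^2*z^2 + 1)/(2*k), Ne(k, 0)), (0, True))


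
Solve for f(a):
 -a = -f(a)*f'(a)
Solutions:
 f(a) = -sqrt(C1 + a^2)
 f(a) = sqrt(C1 + a^2)


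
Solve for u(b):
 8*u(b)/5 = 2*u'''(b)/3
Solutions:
 u(b) = C3*exp(12^(1/3)*5^(2/3)*b/5) + (C1*sin(10^(2/3)*3^(5/6)*b/10) + C2*cos(10^(2/3)*3^(5/6)*b/10))*exp(-12^(1/3)*5^(2/3)*b/10)


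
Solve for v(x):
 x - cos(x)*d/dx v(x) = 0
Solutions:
 v(x) = C1 + Integral(x/cos(x), x)


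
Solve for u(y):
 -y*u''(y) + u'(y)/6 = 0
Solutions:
 u(y) = C1 + C2*y^(7/6)


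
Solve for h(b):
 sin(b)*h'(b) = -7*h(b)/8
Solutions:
 h(b) = C1*(cos(b) + 1)^(7/16)/(cos(b) - 1)^(7/16)


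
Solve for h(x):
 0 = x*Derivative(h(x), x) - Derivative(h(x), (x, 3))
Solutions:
 h(x) = C1 + Integral(C2*airyai(x) + C3*airybi(x), x)


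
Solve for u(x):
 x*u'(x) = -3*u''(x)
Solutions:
 u(x) = C1 + C2*erf(sqrt(6)*x/6)


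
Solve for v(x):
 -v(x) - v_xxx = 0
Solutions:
 v(x) = C3*exp(-x) + (C1*sin(sqrt(3)*x/2) + C2*cos(sqrt(3)*x/2))*exp(x/2)


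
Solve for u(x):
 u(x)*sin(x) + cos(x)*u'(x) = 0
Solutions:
 u(x) = C1*cos(x)


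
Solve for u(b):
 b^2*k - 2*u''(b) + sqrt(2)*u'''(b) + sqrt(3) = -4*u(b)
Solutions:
 u(b) = C1*exp(b*(2/(3*sqrt(138) + 25*sqrt(2))^(1/3) + 2*sqrt(2) + (3*sqrt(138) + 25*sqrt(2))^(1/3))/6)*sin(sqrt(3)*b*(-(3*sqrt(138) + 25*sqrt(2))^(1/3) + 2/(3*sqrt(138) + 25*sqrt(2))^(1/3))/6) + C2*exp(b*(2/(3*sqrt(138) + 25*sqrt(2))^(1/3) + 2*sqrt(2) + (3*sqrt(138) + 25*sqrt(2))^(1/3))/6)*cos(sqrt(3)*b*(-(3*sqrt(138) + 25*sqrt(2))^(1/3) + 2/(3*sqrt(138) + 25*sqrt(2))^(1/3))/6) + C3*exp(b*(-(3*sqrt(138) + 25*sqrt(2))^(1/3) - 2/(3*sqrt(138) + 25*sqrt(2))^(1/3) + sqrt(2))/3) - b^2*k/4 - k/4 - sqrt(3)/4


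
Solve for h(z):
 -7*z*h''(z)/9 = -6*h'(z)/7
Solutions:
 h(z) = C1 + C2*z^(103/49)


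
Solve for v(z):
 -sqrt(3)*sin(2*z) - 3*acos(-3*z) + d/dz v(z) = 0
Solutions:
 v(z) = C1 + 3*z*acos(-3*z) + sqrt(1 - 9*z^2) - sqrt(3)*cos(2*z)/2


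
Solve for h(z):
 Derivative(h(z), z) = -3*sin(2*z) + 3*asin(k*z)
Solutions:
 h(z) = C1 + 3*Piecewise((z*asin(k*z) + sqrt(-k^2*z^2 + 1)/k, Ne(k, 0)), (0, True)) + 3*cos(2*z)/2


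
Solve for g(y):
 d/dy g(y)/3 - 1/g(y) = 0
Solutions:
 g(y) = -sqrt(C1 + 6*y)
 g(y) = sqrt(C1 + 6*y)


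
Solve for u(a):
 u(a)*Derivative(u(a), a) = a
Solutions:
 u(a) = -sqrt(C1 + a^2)
 u(a) = sqrt(C1 + a^2)


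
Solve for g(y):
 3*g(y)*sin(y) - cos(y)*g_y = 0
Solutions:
 g(y) = C1/cos(y)^3


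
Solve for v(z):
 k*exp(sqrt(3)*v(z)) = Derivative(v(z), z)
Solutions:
 v(z) = sqrt(3)*(2*log(-1/(C1 + k*z)) - log(3))/6


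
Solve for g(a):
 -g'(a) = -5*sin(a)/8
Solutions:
 g(a) = C1 - 5*cos(a)/8


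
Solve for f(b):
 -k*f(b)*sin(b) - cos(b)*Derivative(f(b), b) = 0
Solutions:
 f(b) = C1*exp(k*log(cos(b)))


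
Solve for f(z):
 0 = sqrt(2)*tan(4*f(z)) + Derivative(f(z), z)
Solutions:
 f(z) = -asin(C1*exp(-4*sqrt(2)*z))/4 + pi/4
 f(z) = asin(C1*exp(-4*sqrt(2)*z))/4


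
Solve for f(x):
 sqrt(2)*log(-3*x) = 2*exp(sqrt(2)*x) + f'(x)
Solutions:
 f(x) = C1 + sqrt(2)*x*log(-x) + sqrt(2)*x*(-1 + log(3)) - sqrt(2)*exp(sqrt(2)*x)


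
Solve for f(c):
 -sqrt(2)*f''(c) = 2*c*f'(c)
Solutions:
 f(c) = C1 + C2*erf(2^(3/4)*c/2)


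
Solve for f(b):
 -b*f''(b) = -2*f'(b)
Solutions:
 f(b) = C1 + C2*b^3


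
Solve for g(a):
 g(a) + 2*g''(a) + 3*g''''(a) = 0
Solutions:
 g(a) = (C1*sin(3^(3/4)*a*cos(atan(sqrt(2))/2)/3) + C2*cos(3^(3/4)*a*cos(atan(sqrt(2))/2)/3))*exp(-3^(3/4)*a*sin(atan(sqrt(2))/2)/3) + (C3*sin(3^(3/4)*a*cos(atan(sqrt(2))/2)/3) + C4*cos(3^(3/4)*a*cos(atan(sqrt(2))/2)/3))*exp(3^(3/4)*a*sin(atan(sqrt(2))/2)/3)


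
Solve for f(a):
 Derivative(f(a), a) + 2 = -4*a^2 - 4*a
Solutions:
 f(a) = C1 - 4*a^3/3 - 2*a^2 - 2*a


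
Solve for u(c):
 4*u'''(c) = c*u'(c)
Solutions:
 u(c) = C1 + Integral(C2*airyai(2^(1/3)*c/2) + C3*airybi(2^(1/3)*c/2), c)


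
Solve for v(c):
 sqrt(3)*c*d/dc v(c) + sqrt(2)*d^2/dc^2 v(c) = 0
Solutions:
 v(c) = C1 + C2*erf(6^(1/4)*c/2)


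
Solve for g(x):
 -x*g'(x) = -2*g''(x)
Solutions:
 g(x) = C1 + C2*erfi(x/2)
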